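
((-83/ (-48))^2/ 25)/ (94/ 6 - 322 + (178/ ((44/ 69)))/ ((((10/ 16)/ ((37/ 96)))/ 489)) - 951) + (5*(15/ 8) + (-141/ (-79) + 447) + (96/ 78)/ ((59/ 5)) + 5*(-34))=917630392363824967/ 3183297357009120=288.26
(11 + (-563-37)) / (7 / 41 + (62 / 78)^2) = -36730629 / 50048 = -733.91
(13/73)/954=13/69642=0.00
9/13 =0.69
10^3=1000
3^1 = 3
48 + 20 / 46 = 1114 / 23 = 48.43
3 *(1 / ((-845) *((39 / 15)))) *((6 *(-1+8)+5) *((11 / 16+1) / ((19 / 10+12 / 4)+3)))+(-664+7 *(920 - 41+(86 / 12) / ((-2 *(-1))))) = 22968923189 / 4165512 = 5514.07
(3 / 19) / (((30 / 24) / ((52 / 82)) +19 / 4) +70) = 312 / 151601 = 0.00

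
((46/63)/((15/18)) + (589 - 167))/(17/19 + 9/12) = 3374552/13125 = 257.11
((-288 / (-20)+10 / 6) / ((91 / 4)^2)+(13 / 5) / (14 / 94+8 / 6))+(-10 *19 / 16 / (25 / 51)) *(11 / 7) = -1507094467 / 41537496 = -36.28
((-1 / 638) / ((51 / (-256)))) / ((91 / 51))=128 / 29029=0.00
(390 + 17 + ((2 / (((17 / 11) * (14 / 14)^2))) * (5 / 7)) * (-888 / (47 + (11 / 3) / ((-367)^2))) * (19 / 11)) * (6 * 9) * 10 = 11496933018540 / 56498701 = 203490.22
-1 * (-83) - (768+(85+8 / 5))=-3858 / 5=-771.60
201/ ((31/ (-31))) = -201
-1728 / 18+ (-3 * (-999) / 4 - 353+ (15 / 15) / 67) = 80471 / 268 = 300.26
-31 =-31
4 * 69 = 276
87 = 87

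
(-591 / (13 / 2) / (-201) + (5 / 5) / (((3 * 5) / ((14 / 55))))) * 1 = 337244 / 718575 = 0.47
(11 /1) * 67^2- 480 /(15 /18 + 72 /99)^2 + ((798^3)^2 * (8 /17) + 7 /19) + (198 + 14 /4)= 832847298044659042628393 /6853414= 121522980815788896.25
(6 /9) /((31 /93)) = 2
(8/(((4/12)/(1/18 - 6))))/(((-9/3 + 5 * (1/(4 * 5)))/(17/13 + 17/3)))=465664/1287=361.82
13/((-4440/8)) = -13/555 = -0.02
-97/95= -1.02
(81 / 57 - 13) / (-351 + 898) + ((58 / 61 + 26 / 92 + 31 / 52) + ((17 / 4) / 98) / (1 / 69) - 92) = -6479488332111 / 74306707384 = -87.20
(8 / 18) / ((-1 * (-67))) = 0.01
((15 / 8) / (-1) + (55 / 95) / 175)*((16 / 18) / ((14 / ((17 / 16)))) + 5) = -9.48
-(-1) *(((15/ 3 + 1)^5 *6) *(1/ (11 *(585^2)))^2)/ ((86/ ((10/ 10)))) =32/ 835891216875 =0.00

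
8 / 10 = 4 / 5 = 0.80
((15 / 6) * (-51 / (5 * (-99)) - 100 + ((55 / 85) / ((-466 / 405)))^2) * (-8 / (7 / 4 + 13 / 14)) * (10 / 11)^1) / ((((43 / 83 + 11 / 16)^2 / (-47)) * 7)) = -683774485295857666048 / 218972830766545845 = -3122.65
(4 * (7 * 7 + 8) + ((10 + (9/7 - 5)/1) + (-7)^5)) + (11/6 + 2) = -695893/42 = -16568.88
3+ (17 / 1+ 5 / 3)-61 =-118 / 3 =-39.33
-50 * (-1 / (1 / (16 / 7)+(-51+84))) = 160 / 107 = 1.50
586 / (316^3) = 293 / 15777248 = 0.00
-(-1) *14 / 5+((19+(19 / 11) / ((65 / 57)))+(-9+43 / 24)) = 55277 / 3432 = 16.11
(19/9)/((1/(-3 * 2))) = -38/3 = -12.67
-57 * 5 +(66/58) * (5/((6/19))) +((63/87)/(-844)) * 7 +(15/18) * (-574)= -745.32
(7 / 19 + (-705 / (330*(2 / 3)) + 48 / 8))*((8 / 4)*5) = 13225 / 418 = 31.64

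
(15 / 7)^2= 225 / 49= 4.59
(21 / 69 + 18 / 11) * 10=4910 / 253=19.41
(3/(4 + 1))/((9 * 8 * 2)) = 1/240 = 0.00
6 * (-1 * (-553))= 3318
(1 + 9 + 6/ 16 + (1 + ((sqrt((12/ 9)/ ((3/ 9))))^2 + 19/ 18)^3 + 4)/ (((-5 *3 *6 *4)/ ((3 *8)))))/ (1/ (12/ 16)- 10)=-62437/ 379080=-0.16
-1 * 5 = -5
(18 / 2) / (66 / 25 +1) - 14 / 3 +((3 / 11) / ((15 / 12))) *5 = -3313 / 3003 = -1.10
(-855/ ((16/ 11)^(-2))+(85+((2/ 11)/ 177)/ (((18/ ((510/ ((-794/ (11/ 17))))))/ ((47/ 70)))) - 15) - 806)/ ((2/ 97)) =-88154657941655/ 714214116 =-123428.89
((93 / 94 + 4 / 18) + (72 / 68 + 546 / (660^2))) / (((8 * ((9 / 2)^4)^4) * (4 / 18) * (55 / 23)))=4655281572352 / 246328690902259812053625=0.00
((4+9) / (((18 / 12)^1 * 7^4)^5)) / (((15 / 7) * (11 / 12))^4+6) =106496 / 103679110537360685751123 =0.00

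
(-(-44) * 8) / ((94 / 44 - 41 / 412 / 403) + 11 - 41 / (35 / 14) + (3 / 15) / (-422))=-135650083712 / 1257983897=-107.83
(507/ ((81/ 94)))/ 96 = 7943/ 1296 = 6.13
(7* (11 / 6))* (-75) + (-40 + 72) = -1861 / 2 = -930.50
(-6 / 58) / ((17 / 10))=-30 / 493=-0.06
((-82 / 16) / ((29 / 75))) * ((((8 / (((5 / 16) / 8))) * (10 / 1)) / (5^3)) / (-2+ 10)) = -3936 / 145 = -27.14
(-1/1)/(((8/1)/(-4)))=1/2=0.50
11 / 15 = 0.73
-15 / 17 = -0.88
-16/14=-8/7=-1.14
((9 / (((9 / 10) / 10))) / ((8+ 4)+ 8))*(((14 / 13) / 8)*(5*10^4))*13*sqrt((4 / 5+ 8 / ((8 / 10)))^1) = 262500*sqrt(30) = 1437771.71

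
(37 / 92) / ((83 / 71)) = 2627 / 7636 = 0.34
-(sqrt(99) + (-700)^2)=-490000- 3 * sqrt(11)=-490009.95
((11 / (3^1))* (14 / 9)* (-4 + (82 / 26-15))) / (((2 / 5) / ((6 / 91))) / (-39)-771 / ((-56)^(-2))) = 22660 / 606191079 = 0.00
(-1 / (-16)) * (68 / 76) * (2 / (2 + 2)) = 17 / 608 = 0.03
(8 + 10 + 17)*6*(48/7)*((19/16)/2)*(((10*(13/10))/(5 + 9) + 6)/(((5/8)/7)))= 66348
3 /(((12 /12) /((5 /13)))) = 15 /13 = 1.15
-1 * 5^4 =-625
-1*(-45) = 45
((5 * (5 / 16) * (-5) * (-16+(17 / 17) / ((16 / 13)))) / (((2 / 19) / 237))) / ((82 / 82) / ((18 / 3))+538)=410335875 / 826624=496.40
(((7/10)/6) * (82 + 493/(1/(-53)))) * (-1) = 182329/60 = 3038.82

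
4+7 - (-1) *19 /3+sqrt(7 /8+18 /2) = sqrt(158) /4+52 /3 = 20.48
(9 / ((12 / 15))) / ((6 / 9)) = 135 / 8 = 16.88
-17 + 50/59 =-953/59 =-16.15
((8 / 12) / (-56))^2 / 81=1 / 571536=0.00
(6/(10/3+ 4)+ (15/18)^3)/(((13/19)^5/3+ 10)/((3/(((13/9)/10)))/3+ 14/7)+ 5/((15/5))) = 238327004849/476515282122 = 0.50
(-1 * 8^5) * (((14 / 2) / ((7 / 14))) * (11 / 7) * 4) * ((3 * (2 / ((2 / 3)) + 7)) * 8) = -692060160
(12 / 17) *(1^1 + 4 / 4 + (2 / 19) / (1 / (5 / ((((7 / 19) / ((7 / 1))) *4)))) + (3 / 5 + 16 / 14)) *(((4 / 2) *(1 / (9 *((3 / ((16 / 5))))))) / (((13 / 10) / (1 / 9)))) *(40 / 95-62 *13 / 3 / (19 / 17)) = -5752576 / 268515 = -21.42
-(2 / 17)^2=-4 / 289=-0.01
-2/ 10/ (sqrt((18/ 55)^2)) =-11/ 18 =-0.61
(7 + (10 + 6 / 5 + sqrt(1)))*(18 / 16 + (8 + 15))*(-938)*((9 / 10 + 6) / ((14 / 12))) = -64241208 / 25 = -2569648.32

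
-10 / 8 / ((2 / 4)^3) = -10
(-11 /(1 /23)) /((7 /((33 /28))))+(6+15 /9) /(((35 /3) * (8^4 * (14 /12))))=-21373371 /501760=-42.60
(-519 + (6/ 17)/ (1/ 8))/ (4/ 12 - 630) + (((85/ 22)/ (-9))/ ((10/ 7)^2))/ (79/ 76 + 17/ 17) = 3531318799/ 4927739850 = 0.72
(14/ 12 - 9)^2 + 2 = 2281/ 36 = 63.36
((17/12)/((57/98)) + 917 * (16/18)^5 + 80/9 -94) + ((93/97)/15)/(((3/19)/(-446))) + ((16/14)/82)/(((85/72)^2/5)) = 245.70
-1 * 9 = -9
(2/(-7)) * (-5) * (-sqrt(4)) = -20/7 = -2.86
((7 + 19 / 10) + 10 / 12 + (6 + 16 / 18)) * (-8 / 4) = -1496 / 45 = -33.24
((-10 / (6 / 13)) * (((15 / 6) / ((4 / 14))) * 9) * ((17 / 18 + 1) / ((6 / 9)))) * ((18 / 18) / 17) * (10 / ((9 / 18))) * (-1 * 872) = 86791250 / 17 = 5105367.65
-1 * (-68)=68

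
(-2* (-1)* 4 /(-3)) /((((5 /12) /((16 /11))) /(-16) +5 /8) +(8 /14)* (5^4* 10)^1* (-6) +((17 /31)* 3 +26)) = 1777664 /14265966367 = 0.00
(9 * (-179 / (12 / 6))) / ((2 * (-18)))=22.38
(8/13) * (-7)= -56/13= -4.31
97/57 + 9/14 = 1871/798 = 2.34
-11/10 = -1.10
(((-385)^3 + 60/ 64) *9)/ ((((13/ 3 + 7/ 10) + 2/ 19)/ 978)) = -1145244968995725/ 11716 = -97750509473.86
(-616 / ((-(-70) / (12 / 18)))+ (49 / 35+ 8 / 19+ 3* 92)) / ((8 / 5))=77507 / 456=169.97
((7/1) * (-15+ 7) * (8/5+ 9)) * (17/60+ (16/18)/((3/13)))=-1656886/675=-2454.65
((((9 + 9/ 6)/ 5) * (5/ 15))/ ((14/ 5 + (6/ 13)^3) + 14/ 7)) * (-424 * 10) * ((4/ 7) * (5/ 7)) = -5822050/ 23541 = -247.32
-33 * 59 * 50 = -97350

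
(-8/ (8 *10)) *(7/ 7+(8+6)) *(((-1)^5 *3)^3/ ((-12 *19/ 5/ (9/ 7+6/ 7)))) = -2025/ 1064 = -1.90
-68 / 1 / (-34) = 2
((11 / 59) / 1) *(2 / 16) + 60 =28331 / 472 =60.02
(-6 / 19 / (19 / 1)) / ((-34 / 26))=78 / 6137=0.01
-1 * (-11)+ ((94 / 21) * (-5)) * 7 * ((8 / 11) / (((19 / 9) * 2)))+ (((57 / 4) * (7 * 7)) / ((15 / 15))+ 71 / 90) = 683.05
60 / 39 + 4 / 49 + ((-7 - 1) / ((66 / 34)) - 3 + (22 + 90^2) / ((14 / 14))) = 170616923 / 21021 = 8116.50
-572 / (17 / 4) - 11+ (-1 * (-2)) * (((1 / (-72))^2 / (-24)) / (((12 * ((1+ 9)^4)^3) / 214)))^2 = -689604644044799999999999999999999805367 / 4736678363136000000000000000000000000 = -145.59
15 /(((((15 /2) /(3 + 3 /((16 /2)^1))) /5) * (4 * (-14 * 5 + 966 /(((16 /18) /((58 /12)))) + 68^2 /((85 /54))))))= 675 /649618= 0.00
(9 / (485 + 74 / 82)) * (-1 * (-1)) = 369 / 19922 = 0.02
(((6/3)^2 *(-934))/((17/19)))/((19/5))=-18680/17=-1098.82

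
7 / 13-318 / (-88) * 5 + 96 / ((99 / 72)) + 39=72887 / 572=127.42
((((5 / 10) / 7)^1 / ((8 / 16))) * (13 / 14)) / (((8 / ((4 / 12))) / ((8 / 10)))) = 13 / 2940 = 0.00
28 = 28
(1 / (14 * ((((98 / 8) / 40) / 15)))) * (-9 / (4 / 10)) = -27000 / 343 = -78.72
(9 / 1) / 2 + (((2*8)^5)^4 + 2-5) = 2417851639229258349412355 / 2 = 1208925819614629174706178.00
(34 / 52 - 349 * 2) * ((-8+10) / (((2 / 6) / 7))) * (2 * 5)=-3807510 / 13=-292885.38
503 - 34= 469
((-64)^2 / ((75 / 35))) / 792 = 3584 / 1485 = 2.41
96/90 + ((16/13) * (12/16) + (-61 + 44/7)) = -52.72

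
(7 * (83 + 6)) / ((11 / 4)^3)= 39872 / 1331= 29.96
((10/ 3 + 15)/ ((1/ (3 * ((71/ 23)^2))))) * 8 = 2218040/ 529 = 4192.89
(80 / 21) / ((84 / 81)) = 180 / 49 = 3.67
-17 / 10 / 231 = -17 / 2310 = -0.01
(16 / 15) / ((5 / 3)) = 16 / 25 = 0.64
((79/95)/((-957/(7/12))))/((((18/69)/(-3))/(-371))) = -4718749/2181960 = -2.16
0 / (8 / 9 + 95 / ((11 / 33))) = 0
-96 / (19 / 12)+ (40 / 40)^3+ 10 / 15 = -3361 / 57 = -58.96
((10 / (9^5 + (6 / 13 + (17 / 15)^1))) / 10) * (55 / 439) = 975 / 459547834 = 0.00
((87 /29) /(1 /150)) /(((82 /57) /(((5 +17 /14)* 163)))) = 181871325 /574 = 316849.00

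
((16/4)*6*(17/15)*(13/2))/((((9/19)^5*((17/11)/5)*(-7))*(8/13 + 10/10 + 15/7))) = -484533478/531441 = -911.74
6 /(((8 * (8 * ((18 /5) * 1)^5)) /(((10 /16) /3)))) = 15625 /483729408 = 0.00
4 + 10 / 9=46 / 9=5.11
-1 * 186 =-186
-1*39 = -39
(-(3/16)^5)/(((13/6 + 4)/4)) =-0.00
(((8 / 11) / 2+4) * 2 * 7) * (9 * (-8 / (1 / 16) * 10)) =-7741440 / 11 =-703767.27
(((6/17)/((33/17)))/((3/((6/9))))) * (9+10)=76/99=0.77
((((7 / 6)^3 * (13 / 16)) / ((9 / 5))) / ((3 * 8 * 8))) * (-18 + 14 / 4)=-646555 / 11943936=-0.05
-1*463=-463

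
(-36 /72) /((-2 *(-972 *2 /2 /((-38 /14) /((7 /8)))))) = 19 /23814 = 0.00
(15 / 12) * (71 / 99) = 355 / 396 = 0.90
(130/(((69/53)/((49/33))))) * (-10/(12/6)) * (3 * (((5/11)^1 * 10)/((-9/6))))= 168805000/25047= 6739.53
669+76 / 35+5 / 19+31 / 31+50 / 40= 673.68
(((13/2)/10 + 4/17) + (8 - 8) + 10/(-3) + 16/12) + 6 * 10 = 20021/340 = 58.89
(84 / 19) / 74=42 / 703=0.06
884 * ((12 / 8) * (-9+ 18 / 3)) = -3978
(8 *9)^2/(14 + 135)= 5184/149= 34.79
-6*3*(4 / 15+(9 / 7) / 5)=-66 / 7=-9.43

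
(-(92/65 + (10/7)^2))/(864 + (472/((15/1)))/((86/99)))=-118336/30822519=-0.00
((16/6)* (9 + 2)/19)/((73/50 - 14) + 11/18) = -150/1159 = -0.13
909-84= 825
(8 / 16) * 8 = 4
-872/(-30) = 436/15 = 29.07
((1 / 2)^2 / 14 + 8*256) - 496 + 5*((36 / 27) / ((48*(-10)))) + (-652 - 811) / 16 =1472251 / 1008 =1460.57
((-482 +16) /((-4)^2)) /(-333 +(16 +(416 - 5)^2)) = -233 /1348832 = -0.00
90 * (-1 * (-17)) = 1530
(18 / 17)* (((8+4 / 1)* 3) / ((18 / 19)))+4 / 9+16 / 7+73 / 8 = 446311 / 8568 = 52.09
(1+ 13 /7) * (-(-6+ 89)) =-1660 /7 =-237.14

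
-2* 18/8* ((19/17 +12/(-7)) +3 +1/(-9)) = -2455/238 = -10.32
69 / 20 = 3.45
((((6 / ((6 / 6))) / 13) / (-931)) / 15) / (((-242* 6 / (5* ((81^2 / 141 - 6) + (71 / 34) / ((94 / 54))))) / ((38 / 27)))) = 22229 / 3325564242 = 0.00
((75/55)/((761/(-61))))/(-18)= 305/50226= 0.01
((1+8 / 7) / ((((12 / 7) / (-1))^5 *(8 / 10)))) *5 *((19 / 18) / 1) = -5702375 / 5971968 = -0.95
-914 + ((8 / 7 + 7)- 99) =-7034 / 7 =-1004.86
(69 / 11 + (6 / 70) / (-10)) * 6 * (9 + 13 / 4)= 506457 / 1100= 460.42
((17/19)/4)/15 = 17/1140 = 0.01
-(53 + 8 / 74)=-1965 / 37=-53.11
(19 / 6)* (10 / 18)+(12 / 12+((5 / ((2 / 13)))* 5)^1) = 4462 / 27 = 165.26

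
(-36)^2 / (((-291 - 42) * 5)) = -144 / 185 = -0.78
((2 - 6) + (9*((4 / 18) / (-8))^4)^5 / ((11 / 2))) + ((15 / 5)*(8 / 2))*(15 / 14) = 77195475583764556844875382791 / 8715618211070191901840769024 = 8.86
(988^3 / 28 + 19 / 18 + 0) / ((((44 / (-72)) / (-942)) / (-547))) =-2236256366416818 / 77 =-29042290472945.69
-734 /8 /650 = -367 /2600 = -0.14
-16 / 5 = -3.20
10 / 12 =5 / 6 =0.83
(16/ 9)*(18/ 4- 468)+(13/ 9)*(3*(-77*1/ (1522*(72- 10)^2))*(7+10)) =-14462621113/ 17551704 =-824.00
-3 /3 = -1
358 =358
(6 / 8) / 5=3 / 20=0.15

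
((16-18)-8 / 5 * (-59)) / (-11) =-42 / 5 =-8.40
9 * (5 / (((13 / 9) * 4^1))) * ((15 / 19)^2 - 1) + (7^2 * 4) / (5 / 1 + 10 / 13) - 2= 10221064 / 351975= 29.04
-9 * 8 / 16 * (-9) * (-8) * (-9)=2916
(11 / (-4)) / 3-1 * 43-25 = -827 / 12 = -68.92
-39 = -39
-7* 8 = -56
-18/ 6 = -3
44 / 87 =0.51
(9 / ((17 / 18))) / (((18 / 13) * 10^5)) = 117 / 1700000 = 0.00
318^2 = 101124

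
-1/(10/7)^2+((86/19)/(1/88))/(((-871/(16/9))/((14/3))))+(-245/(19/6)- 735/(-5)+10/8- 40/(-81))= 2248349836/33511725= 67.09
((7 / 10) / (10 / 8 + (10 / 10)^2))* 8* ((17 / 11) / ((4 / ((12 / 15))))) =1904 / 2475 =0.77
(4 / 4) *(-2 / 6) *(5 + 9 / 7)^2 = -1936 / 147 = -13.17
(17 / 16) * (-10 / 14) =-85 / 112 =-0.76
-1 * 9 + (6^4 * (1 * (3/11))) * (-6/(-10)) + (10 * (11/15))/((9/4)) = 206.33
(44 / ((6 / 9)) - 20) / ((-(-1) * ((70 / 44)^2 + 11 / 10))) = 111320 / 8787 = 12.67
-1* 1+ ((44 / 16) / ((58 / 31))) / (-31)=-243 / 232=-1.05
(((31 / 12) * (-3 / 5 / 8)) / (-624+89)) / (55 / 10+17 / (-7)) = 217 / 1840400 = 0.00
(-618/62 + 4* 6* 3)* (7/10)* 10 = 13461/31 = 434.23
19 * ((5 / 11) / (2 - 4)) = -95 / 22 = -4.32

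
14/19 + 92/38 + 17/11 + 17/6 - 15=-9359/1254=-7.46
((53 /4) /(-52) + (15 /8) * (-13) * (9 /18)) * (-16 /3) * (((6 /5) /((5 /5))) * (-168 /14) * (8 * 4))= -1987584 /65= -30578.22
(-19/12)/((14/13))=-247/168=-1.47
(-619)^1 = -619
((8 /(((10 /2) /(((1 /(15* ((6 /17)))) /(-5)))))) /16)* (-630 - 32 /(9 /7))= 50099 /20250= 2.47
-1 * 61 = -61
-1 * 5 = -5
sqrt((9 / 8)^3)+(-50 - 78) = -128+27*sqrt(2) / 32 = -126.81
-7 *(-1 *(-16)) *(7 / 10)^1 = -392 / 5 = -78.40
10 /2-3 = 2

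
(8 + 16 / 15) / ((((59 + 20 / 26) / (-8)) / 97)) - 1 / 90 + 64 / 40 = -2706899 / 23310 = -116.13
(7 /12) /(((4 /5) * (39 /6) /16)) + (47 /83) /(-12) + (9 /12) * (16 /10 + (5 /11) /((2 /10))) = 552173 /118690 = 4.65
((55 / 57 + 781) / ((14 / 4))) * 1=89144 / 399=223.42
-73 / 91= -0.80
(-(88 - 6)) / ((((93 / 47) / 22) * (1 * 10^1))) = -42394 / 465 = -91.17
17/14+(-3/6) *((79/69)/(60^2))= 1.21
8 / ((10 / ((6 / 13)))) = 24 / 65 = 0.37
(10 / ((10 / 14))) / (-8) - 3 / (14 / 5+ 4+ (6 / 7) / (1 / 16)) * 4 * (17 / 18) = -2.30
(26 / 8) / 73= 13 / 292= 0.04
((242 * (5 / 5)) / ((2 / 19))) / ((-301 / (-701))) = 1611599 / 301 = 5354.15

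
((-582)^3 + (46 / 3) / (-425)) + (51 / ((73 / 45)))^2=-1339438203230059 / 6794475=-197136379.67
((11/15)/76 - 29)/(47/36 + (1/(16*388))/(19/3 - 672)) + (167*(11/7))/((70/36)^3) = 11206457604610536/830660067909875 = 13.49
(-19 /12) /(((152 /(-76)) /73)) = 1387 /24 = 57.79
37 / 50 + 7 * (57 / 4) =10049 / 100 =100.49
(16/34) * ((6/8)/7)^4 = 81/1306144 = 0.00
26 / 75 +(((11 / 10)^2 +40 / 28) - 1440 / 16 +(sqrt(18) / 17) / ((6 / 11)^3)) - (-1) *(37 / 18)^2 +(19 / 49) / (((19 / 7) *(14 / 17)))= -8197571 / 99225 +1331 *sqrt(2) / 1224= -81.08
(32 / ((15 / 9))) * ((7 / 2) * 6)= 2016 / 5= 403.20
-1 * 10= -10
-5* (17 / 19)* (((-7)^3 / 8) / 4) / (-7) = -4165 / 608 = -6.85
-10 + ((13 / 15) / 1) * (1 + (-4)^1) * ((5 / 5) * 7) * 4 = -414 / 5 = -82.80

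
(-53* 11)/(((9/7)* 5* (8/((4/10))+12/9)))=-4081/960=-4.25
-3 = -3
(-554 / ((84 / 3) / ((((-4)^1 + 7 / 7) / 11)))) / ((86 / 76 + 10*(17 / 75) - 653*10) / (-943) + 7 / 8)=893341620 / 1290669149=0.69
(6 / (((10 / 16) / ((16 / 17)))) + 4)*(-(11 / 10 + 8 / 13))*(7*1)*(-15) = 2594382 / 1105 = 2347.86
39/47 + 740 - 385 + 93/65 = 1091431/3055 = 357.26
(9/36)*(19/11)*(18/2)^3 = 13851/44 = 314.80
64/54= 32/27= 1.19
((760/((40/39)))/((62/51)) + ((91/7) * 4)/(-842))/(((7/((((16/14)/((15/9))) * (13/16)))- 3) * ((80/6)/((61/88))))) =113538243663/34270881920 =3.31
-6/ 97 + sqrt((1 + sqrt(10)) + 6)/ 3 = -6/ 97 + sqrt(sqrt(10) + 7)/ 3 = 1.00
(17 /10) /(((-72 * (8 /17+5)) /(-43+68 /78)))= 15317 /84240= 0.18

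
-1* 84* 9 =-756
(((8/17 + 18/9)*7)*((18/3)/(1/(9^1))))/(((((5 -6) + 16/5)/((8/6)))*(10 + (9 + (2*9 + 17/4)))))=13.72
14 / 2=7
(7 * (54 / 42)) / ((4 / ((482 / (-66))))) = -723 / 44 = -16.43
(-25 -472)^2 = 247009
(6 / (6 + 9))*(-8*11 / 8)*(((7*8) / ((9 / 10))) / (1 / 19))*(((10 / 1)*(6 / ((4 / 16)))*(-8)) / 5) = 5992448 / 3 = 1997482.67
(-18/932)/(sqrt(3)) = -3 *sqrt(3)/466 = -0.01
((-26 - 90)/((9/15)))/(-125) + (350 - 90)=19616/75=261.55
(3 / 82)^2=9 / 6724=0.00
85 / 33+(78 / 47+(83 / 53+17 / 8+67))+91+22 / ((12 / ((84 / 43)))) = 4793312105 / 28277832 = 169.51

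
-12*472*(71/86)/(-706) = 100536/15179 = 6.62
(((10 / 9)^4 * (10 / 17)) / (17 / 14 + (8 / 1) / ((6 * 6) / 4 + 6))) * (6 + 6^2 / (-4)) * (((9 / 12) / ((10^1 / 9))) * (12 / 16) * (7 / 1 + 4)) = -481250 / 56151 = -8.57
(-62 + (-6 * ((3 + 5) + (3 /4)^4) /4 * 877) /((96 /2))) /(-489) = 791679 /1335296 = 0.59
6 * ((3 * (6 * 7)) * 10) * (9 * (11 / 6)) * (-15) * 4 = -7484400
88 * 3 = 264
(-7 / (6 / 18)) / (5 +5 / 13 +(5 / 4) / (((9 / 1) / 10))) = -4914 / 1585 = -3.10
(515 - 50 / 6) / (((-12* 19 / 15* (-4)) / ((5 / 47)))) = 125 / 141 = 0.89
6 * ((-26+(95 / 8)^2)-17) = 18819 / 32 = 588.09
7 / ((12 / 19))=133 / 12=11.08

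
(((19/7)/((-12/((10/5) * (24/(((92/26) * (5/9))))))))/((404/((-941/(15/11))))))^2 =89.00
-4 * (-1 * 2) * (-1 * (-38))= 304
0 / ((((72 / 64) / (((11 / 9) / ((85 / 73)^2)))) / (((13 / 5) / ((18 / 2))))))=0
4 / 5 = 0.80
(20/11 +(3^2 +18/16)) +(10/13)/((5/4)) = 14367/1144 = 12.56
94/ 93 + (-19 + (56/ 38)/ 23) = -728497/ 40641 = -17.93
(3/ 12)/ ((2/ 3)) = 0.38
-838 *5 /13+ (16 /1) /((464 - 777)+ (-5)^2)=-75433 /234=-322.36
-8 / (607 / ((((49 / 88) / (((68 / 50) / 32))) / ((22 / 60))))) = -0.47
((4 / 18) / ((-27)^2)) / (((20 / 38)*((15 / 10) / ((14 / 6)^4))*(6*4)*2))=45619 / 191318760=0.00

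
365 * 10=3650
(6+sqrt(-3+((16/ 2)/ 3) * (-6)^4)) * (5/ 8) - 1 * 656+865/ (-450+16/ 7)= -4100413/ 6268+5 * sqrt(3453)/ 8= -617.46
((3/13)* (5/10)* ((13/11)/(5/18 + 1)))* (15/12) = 135/1012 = 0.13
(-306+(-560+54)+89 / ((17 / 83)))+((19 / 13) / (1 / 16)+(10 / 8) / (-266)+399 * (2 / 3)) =-20713993 / 235144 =-88.09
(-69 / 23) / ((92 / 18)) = -27 / 46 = -0.59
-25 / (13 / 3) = -75 / 13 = -5.77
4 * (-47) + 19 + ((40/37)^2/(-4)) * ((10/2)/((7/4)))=-1627527/9583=-169.83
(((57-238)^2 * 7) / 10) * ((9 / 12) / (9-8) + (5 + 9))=13530293 / 40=338257.32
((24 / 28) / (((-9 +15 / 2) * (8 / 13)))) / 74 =-13 / 1036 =-0.01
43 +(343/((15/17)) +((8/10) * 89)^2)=412588/75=5501.17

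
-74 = -74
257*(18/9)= 514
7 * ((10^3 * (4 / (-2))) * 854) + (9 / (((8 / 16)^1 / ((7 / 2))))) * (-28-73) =-11962363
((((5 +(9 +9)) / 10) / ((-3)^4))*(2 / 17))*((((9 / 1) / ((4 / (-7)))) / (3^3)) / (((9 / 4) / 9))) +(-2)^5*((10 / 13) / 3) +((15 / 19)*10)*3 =78931183 / 5101785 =15.47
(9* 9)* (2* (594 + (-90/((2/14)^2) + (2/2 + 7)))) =-616896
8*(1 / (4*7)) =2 / 7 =0.29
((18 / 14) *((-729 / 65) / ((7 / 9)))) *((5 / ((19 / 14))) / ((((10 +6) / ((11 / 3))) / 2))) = -31.31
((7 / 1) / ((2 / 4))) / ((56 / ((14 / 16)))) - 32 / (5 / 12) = -12253 / 160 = -76.58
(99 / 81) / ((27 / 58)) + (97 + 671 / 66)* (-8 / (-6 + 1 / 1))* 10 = 417302 / 243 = 1717.29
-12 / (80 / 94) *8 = -564 / 5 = -112.80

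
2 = 2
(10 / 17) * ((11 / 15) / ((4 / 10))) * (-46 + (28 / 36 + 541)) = 245410 / 459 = 534.66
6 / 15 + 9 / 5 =11 / 5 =2.20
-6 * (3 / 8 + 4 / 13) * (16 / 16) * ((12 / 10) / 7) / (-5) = 639 / 4550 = 0.14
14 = 14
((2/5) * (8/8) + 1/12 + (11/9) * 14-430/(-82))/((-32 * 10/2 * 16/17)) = -2865299/18892800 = -0.15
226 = 226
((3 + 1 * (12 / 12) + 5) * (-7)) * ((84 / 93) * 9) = -15876 / 31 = -512.13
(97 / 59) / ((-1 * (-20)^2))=-97 / 23600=-0.00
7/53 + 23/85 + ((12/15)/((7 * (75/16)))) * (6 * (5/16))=70698/157675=0.45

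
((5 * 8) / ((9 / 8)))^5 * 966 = 1080452710400000 / 19683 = 54892684570.44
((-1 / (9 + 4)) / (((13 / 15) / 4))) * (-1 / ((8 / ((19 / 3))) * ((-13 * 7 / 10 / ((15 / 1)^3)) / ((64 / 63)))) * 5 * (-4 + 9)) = -285000000 / 107653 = -2647.39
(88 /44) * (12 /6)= 4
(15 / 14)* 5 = 75 / 14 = 5.36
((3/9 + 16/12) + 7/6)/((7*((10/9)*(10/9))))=459/1400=0.33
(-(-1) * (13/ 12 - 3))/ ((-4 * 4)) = 23/ 192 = 0.12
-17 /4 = -4.25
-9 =-9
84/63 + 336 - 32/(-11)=11228/33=340.24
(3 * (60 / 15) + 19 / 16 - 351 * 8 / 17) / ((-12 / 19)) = 785479 / 3264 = 240.65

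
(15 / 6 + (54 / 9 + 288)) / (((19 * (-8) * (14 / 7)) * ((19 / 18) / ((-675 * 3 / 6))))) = 3602475 / 11552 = 311.85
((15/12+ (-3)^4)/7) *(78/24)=611/16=38.19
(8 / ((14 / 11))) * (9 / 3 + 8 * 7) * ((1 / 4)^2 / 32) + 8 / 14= 1161 / 896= 1.30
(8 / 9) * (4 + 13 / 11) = 152 / 33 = 4.61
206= 206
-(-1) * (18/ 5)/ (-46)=-9/ 115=-0.08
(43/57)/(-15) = -43/855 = -0.05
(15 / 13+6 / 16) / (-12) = -53 / 416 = -0.13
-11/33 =-1/3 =-0.33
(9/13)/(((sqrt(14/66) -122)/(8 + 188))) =-7101864/6385145 -1764 *sqrt(231)/6385145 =-1.12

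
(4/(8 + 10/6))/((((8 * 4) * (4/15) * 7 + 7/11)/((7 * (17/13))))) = 33660/536471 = 0.06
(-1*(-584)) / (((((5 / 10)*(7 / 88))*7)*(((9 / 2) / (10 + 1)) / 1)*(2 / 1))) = 1130624 / 441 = 2563.77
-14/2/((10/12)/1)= -42/5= -8.40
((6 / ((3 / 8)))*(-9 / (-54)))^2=7.11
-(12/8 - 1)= -1/2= -0.50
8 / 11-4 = -36 / 11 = -3.27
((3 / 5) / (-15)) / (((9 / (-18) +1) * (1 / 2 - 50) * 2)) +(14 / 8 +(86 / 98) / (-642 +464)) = 1.75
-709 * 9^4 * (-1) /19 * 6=27910494 /19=1468973.37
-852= -852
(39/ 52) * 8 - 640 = -634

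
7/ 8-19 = -145/ 8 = -18.12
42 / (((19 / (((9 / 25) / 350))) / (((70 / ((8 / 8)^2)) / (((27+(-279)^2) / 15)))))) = 3 / 97850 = 0.00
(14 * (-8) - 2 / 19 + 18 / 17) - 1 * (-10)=-32638 / 323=-101.05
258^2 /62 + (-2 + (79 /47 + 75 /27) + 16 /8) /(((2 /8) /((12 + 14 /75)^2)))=274559408894 /73760625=3722.30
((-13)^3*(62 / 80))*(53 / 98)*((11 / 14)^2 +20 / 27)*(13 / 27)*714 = -5733337910417 / 13335840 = -429919.52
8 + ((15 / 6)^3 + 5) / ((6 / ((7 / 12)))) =10.01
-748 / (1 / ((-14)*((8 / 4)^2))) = 41888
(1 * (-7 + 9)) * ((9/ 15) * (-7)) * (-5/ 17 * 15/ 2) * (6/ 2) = 945/ 17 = 55.59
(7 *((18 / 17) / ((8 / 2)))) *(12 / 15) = 126 / 85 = 1.48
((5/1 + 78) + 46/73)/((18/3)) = 2035/146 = 13.94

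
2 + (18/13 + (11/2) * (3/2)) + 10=1125/52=21.63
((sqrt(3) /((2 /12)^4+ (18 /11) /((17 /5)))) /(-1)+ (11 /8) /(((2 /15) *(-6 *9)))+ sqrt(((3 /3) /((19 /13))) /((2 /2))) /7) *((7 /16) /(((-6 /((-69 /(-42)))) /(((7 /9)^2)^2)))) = -7889 *sqrt(247) /23934528+ 3037265 /362797056+ 10326701 *sqrt(3) /113555844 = 0.16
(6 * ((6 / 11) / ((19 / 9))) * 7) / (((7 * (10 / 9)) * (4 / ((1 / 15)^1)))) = 243 / 10450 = 0.02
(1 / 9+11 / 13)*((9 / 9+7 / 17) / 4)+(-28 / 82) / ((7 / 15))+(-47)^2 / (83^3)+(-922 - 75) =-15502318867312 / 15542886021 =-997.39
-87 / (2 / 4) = -174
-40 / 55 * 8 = -5.82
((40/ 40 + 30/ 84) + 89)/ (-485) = -253/ 1358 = -0.19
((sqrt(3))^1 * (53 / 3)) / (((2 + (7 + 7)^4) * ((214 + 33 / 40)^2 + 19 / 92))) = 975200 * sqrt(3) / 97869059382429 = 0.00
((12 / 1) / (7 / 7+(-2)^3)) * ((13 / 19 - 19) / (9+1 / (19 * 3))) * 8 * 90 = 4510080 / 1799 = 2506.99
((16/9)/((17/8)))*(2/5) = 256/765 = 0.33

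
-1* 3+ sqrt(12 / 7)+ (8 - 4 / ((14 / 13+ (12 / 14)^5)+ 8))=5.89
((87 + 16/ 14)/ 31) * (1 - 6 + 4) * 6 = -3702/ 217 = -17.06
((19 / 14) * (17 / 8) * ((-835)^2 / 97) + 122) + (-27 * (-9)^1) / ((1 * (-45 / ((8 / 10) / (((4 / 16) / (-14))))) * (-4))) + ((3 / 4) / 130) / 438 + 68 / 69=184887842110261 / 8892319800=20791.86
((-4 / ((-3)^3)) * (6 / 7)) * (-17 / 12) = -34 / 189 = -0.18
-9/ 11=-0.82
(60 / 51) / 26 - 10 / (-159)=3800 / 35139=0.11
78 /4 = 39 /2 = 19.50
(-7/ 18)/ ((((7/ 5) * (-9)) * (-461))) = -5/ 74682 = -0.00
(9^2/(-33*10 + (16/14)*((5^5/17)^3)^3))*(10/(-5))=-67239325973799/113686837721616029602410885458465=-0.00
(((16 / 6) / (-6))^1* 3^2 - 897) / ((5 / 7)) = -6307 / 5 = -1261.40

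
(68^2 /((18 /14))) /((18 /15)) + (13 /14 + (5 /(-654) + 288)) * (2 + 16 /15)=79994944 /20601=3883.06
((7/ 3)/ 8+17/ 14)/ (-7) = -253/ 1176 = -0.22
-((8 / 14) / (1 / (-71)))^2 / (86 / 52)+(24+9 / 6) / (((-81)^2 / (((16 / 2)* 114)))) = -1523309336 / 1536003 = -991.74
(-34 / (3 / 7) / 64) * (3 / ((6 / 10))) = -595 / 96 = -6.20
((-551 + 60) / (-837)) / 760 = 0.00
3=3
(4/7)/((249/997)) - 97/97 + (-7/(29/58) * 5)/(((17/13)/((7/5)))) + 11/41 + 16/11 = -961246780/13363581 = -71.93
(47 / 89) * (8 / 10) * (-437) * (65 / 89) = -1068028 / 7921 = -134.83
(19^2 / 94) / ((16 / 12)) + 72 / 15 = 14439 / 1880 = 7.68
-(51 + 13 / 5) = -268 / 5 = -53.60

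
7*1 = 7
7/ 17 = 0.41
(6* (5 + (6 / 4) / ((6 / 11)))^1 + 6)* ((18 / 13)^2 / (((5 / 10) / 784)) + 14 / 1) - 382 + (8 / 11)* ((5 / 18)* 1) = 2646405743 / 16731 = 158173.79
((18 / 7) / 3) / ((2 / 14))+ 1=7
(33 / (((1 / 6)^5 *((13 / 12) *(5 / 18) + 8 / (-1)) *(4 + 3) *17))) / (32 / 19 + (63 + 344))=-1053119232 / 1536670205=-0.69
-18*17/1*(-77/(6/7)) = 27489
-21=-21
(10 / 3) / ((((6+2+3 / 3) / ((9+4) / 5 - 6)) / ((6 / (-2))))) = 34 / 9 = 3.78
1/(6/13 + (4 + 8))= 13/162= 0.08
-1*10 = -10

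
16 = 16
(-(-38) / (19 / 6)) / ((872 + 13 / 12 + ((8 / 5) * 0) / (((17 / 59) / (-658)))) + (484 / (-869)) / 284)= 807696 / 58765361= 0.01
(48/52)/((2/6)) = 36/13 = 2.77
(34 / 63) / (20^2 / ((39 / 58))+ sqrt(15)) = 0.00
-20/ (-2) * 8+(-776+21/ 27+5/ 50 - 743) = -129431/ 90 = -1438.12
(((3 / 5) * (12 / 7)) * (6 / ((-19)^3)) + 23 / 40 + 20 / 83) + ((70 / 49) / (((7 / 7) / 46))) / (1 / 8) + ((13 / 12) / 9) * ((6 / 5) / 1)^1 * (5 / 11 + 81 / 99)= 8312014914619 / 15780912840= 526.71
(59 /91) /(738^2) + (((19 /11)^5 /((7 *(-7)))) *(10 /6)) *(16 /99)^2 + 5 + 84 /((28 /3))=283678452134261725 /20282533726418964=13.99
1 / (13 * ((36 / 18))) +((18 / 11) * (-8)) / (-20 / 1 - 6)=155 / 286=0.54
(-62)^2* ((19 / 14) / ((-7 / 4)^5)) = -37394432 / 117649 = -317.85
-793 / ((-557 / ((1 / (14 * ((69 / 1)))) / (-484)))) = -793 / 260422008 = -0.00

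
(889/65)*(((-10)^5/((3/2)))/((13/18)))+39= -213353409/169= -1262446.21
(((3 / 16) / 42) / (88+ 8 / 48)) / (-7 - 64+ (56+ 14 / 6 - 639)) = -9 / 115829840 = -0.00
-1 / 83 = -0.01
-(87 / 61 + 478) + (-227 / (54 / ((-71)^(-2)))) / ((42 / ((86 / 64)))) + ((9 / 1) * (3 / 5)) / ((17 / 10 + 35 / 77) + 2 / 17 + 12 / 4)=-105260499662744471 / 220025201606784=-478.40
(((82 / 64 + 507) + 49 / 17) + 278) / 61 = 429305 / 33184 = 12.94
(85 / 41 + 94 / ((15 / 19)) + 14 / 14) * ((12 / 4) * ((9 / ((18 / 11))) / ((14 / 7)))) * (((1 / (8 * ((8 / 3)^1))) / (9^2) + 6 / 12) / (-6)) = -35736437 / 425088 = -84.07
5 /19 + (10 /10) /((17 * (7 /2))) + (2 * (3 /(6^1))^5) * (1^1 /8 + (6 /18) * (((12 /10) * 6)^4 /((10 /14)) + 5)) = 213729681331 /2713200000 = 78.77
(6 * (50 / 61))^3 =27000000 / 226981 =118.95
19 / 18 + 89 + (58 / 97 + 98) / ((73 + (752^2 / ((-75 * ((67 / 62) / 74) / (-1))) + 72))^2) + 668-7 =8832392810472956248237447 / 11759972674638284447634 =751.06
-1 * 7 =-7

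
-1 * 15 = -15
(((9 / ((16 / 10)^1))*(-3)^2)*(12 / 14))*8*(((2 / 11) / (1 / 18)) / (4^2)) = 10935 / 154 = 71.01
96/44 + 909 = 10023/11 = 911.18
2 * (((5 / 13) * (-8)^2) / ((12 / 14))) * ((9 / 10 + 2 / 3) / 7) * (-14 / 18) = -10528 / 1053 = -10.00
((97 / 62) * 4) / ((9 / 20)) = 13.91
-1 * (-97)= 97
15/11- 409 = -407.64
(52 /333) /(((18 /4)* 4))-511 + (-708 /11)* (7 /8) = -37404985 /65934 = -567.31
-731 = -731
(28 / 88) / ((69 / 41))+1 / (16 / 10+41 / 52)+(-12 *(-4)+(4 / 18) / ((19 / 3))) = 548983 / 11286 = 48.64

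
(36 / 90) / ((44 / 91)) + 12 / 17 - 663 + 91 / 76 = -46918749 / 71060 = -660.27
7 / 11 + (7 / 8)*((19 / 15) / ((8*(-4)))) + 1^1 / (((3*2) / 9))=88777 / 42240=2.10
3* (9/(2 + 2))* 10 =135/2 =67.50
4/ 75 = 0.05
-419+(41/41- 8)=-426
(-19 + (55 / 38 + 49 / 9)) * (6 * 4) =-16564 / 57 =-290.60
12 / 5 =2.40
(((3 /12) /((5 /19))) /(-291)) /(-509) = 19 /2962380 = 0.00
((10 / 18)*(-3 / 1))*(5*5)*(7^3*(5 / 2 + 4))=-557375 / 6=-92895.83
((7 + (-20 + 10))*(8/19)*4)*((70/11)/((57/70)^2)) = -48.49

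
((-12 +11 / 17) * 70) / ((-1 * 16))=6755 / 136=49.67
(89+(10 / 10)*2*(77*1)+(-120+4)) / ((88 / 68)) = 2159 / 22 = 98.14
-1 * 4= -4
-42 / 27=-14 / 9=-1.56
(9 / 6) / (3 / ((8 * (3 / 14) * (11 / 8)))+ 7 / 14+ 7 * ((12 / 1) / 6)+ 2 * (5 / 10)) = 11 / 123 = 0.09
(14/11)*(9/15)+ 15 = 867/55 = 15.76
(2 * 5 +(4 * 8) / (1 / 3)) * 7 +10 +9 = 761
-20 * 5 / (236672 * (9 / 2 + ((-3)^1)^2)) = -25 / 798768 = -0.00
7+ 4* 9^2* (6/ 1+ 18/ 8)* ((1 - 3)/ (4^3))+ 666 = 18863/ 32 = 589.47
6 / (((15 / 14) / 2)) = 56 / 5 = 11.20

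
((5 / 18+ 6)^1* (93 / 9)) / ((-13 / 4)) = -7006 / 351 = -19.96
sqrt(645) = 25.40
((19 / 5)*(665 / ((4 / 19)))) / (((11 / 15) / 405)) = 291678975 / 44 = 6629067.61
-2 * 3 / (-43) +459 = 19743 / 43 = 459.14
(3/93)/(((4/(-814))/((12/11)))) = -222/31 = -7.16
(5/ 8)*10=25/ 4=6.25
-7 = -7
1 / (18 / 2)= 1 / 9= 0.11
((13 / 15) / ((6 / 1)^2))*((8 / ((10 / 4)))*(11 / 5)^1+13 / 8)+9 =994529 / 108000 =9.21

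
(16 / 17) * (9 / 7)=144 / 119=1.21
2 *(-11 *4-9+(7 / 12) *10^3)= 3182 / 3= 1060.67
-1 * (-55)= 55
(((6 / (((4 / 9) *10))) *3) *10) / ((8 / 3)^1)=243 / 16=15.19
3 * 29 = 87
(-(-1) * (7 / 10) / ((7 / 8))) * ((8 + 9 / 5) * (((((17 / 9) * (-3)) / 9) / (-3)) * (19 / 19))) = 3332 / 2025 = 1.65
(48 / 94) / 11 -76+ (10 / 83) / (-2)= -3261829 / 42911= -76.01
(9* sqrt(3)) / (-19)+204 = 204 - 9* sqrt(3) / 19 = 203.18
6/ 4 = 1.50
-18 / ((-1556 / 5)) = 45 / 778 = 0.06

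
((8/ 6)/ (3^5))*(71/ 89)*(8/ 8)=284/ 64881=0.00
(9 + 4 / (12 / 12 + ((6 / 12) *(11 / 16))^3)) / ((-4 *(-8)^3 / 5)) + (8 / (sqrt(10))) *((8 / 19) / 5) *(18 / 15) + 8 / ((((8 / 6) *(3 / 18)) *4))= 192 *sqrt(10) / 2375 + 630702583 / 69834752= 9.29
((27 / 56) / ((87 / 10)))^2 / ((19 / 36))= 18225 / 3131884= 0.01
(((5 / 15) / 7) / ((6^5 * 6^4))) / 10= 1 / 2116316160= 0.00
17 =17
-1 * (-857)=857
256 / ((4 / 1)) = 64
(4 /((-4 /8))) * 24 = -192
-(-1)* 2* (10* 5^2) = 500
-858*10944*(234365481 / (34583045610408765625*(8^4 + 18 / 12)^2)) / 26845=-462838344192 / 3278210848304266899083984375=-0.00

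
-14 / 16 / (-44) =7 / 352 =0.02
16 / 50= 8 / 25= 0.32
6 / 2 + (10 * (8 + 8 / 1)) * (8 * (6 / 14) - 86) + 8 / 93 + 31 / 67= -576088096 / 43617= -13207.88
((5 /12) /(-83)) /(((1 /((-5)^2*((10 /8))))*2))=-625 /7968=-0.08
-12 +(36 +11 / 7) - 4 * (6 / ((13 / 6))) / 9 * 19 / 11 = 23.45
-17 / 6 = -2.83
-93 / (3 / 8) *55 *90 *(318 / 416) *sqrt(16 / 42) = -8132850 *sqrt(42) / 91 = -579196.62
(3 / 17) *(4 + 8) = 36 / 17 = 2.12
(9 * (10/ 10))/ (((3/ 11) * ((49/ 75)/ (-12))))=-29700/ 49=-606.12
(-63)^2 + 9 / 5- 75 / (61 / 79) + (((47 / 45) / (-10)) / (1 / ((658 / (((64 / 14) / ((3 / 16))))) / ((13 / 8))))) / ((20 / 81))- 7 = 97942315873 / 25376000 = 3859.64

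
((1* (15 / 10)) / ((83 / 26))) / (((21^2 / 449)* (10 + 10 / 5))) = 0.04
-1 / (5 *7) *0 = 0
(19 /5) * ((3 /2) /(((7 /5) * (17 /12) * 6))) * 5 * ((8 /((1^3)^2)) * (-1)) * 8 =-18240 /119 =-153.28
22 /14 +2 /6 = 40 /21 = 1.90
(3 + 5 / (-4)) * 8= 14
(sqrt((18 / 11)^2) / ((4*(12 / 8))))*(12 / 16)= 0.20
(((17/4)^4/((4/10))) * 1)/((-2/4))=-417605/256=-1631.27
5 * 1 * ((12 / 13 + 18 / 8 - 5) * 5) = -2375 / 52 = -45.67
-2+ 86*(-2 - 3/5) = -1128/5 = -225.60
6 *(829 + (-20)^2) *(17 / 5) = 125358 / 5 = 25071.60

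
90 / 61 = 1.48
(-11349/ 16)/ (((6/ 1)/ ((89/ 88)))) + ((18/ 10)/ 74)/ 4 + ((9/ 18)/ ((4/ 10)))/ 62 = -119.54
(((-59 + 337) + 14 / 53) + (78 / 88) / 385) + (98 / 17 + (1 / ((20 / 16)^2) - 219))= 5011674803 / 76314700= 65.67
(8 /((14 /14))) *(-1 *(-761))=6088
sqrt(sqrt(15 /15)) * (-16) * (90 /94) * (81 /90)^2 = -2916 /235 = -12.41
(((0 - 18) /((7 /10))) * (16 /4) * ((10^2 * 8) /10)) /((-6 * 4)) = 2400 /7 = 342.86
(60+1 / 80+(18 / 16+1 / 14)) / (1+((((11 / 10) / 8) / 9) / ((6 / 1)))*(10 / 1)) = 925479 / 15505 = 59.69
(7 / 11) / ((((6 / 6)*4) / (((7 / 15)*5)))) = 49 / 132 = 0.37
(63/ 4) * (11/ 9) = 77/ 4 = 19.25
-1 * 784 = -784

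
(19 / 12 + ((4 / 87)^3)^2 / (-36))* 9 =24716693453417 / 1734504804036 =14.25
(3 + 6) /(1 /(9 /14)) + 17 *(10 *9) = 21501 /14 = 1535.79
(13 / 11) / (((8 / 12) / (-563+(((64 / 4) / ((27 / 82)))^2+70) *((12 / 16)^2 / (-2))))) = -21005855 / 9504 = -2210.21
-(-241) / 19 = 241 / 19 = 12.68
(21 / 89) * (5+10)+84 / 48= 1883 / 356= 5.29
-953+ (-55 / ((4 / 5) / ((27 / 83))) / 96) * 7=-10141997 / 10624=-954.63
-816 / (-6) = 136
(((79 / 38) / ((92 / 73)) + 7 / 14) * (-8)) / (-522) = 835 / 25346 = 0.03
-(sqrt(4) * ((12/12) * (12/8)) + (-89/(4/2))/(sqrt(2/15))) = -3 + 89 * sqrt(30)/4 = 118.87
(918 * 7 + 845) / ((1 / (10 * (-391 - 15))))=-29520260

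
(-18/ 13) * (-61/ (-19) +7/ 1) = -3492/ 247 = -14.14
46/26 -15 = -172/13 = -13.23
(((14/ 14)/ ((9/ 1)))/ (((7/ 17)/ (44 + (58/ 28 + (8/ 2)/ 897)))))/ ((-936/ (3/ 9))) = -0.00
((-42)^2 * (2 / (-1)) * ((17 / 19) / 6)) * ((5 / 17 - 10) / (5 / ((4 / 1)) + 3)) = 388080 / 323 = 1201.49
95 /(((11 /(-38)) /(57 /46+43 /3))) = -3878945 /759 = -5110.60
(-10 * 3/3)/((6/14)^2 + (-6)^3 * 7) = 490/74079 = 0.01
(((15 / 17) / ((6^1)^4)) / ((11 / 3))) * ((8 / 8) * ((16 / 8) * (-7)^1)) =-35 / 13464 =-0.00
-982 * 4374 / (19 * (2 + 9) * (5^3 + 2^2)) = -159.31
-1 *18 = -18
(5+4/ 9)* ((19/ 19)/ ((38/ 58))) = 1421/ 171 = 8.31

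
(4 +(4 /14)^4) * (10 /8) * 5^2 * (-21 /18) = -300625 /2058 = -146.08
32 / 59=0.54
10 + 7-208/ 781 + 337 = 276266/ 781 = 353.73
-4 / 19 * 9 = -36 / 19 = -1.89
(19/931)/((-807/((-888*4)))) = 1184/13181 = 0.09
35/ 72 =0.49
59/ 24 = 2.46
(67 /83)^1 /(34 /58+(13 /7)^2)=95207 /475922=0.20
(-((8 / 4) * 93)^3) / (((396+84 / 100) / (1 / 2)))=-26811900 / 3307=-8107.62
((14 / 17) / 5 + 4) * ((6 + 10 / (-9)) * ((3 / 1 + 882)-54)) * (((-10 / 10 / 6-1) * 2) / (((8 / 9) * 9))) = -1258411 / 255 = -4934.95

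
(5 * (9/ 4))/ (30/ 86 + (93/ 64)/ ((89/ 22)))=459240/ 28903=15.89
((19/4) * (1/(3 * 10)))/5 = 19/600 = 0.03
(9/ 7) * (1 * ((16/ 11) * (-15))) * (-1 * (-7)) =-2160/ 11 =-196.36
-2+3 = 1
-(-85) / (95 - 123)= -3.04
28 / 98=2 / 7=0.29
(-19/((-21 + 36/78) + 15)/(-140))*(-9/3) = 247/3360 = 0.07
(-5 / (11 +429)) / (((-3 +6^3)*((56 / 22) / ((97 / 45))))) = -97 / 2147040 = -0.00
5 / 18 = 0.28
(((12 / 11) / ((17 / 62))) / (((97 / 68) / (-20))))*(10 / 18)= -99200 / 3201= -30.99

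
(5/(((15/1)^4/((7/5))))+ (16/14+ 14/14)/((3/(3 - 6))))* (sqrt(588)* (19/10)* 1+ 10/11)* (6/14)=-14427194* sqrt(3)/590625 - 1518652/1819125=-43.14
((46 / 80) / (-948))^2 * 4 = 529 / 359481600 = 0.00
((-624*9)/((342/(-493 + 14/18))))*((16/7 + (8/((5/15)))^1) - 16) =11057280/133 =83137.44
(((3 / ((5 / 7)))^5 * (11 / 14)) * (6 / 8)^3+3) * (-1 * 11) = -1919308281 / 400000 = -4798.27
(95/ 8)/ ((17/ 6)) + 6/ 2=489/ 68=7.19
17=17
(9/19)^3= 729/6859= 0.11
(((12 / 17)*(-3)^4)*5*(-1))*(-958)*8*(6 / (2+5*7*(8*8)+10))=5837.48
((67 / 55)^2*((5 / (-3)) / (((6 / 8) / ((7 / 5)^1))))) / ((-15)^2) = -125692 / 6125625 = -0.02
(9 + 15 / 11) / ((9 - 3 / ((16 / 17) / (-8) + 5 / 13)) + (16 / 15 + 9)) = 100890 / 76219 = 1.32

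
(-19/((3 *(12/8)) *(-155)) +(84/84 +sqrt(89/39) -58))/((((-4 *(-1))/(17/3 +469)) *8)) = -7073453/8370 +89 *sqrt(3471)/234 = -822.69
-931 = -931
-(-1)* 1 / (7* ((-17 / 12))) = -12 / 119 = -0.10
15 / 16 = 0.94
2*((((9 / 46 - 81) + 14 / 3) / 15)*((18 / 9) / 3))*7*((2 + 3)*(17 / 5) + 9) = -3824548 / 3105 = -1231.74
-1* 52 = -52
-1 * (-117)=117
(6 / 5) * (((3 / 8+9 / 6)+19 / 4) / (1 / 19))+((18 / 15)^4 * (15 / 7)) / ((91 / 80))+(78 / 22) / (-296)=8034142563 / 51851800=154.94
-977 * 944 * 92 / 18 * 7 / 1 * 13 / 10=-1930348784 / 45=-42896639.64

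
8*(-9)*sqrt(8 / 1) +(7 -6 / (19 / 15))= 43 / 19 -144*sqrt(2)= -201.38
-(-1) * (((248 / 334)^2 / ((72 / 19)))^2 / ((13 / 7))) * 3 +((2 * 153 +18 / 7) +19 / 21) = 591488444602819 / 1911045560697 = 309.51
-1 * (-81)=81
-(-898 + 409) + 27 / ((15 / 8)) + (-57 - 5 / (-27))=446.59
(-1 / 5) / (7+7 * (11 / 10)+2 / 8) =-4 / 299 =-0.01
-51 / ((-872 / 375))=19125 / 872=21.93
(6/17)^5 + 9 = 12786489/1419857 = 9.01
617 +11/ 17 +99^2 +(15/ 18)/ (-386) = 410202887/ 39372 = 10418.64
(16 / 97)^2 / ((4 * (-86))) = -32 / 404587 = -0.00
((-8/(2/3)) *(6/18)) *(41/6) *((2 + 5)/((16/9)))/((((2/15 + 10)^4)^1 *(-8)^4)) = -43588125/17491388530688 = -0.00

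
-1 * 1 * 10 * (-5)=50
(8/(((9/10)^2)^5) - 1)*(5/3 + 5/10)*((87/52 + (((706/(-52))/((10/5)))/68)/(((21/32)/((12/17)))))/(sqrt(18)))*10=63010545876166475*sqrt(2)/507871068712056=175.46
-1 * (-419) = 419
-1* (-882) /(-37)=-882 /37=-23.84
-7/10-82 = -827/10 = -82.70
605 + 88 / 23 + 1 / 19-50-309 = 109197 / 437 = 249.88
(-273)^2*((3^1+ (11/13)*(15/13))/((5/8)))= 2370816/5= 474163.20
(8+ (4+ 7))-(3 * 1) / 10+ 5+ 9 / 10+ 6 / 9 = 379 / 15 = 25.27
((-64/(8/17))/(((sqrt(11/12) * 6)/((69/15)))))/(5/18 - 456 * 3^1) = 18768 * sqrt(33)/1354045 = 0.08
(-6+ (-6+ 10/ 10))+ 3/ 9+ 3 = -23/ 3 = -7.67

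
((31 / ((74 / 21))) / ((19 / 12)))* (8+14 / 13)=50.43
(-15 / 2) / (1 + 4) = -3 / 2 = -1.50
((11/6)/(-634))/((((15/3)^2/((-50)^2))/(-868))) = 238700/951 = 251.00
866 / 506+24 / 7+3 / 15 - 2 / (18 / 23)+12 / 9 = 328169 / 79695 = 4.12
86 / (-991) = -86 / 991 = -0.09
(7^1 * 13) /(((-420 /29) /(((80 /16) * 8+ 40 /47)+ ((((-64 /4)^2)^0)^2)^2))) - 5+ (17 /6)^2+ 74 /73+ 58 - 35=-72850573 /308790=-235.92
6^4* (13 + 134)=190512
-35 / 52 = -0.67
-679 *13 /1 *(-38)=335426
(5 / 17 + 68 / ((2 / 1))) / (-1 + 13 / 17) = -583 / 4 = -145.75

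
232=232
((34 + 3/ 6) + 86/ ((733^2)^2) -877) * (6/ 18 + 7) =-5350673967569843/ 866038408563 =-6178.33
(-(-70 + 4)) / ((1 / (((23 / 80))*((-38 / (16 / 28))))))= -100947 / 80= -1261.84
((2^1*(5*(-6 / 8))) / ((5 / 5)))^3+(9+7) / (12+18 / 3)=-30311 / 72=-420.99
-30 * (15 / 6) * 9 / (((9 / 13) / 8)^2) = -270400 / 3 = -90133.33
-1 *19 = -19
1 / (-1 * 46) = -1 / 46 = -0.02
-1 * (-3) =3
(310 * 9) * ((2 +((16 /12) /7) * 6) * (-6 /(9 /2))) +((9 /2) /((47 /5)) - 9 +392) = -7440631 /658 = -11307.95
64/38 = 32/19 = 1.68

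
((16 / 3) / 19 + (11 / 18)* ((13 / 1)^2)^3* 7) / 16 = 1290501.03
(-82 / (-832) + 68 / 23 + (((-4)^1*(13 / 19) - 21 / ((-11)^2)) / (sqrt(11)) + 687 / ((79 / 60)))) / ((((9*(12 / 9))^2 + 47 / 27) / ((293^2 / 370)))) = 919525174391907 / 1100511838400 - 15509222793*sqrt(11) / 36819519550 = 834.15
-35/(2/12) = -210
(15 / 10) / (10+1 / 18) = 27 / 181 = 0.15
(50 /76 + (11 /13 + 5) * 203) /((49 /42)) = 1759767 /1729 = 1017.79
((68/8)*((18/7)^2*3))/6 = 1377/49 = 28.10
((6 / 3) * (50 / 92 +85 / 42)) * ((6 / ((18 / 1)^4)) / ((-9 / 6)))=-620 / 3168963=-0.00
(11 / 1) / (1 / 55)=605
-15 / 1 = -15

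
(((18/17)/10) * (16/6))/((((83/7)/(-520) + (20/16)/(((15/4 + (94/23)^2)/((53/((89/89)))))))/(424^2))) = 135941341605888/8613581131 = 15782.21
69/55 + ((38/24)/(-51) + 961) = 32388443/33660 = 962.22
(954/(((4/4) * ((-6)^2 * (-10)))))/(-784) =53/15680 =0.00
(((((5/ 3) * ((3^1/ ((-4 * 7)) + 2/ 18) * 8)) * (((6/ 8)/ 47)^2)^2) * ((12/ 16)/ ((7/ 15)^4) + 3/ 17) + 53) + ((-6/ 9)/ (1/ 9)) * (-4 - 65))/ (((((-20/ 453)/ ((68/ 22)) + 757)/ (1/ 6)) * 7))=0.01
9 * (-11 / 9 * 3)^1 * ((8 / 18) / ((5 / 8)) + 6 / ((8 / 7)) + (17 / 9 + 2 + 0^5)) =-6501 / 20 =-325.05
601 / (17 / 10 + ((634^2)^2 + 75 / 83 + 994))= 498830 / 134101960354061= 0.00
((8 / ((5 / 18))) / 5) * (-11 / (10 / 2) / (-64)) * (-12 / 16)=-297 / 2000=-0.15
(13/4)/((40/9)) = 117/160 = 0.73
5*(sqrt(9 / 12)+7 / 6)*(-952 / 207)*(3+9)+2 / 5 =-560.51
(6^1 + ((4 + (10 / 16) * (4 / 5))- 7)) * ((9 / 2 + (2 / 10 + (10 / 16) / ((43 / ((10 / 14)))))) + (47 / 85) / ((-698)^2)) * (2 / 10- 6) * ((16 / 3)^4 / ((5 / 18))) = -619951805095936 / 2225913275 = -278515.71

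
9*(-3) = -27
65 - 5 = 60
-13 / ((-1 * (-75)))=-13 / 75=-0.17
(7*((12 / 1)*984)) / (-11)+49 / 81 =-6694597 / 891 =-7513.58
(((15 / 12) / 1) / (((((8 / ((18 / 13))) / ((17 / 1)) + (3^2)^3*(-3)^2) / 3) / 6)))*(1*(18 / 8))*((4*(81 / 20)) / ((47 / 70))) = 7026831 / 37746076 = 0.19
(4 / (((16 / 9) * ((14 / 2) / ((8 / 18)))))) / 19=1 / 133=0.01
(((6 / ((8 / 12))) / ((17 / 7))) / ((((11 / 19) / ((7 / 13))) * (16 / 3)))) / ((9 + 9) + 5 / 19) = 477603 / 13496912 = 0.04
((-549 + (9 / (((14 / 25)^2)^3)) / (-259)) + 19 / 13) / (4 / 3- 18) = 41729192701071 / 1267597385600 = 32.92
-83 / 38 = -2.18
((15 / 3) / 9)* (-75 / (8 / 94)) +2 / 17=-99851 / 204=-489.47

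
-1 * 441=-441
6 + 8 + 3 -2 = 15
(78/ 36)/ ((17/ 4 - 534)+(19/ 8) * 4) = -26/ 6243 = -0.00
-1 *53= -53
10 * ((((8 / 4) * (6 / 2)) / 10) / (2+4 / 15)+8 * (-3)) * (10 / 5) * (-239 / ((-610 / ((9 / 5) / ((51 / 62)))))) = -35874378 / 88145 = -406.99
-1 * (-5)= 5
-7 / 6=-1.17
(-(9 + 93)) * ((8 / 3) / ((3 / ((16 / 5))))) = -290.13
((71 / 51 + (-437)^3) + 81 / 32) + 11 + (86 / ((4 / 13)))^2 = -136068518693 / 1632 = -83375317.83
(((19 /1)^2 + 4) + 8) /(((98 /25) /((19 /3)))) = 177175 /294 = 602.64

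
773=773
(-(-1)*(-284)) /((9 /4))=-1136 /9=-126.22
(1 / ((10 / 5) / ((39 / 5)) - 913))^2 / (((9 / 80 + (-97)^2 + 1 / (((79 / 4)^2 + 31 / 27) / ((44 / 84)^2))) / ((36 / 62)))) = 18137699405280 / 244859898711407023115237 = 0.00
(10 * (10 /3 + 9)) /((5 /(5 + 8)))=962 /3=320.67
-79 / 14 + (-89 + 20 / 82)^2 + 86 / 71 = 13155462269 / 1670914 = 7873.21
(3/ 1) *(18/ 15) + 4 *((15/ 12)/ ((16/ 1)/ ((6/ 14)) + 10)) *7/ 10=5217/ 1420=3.67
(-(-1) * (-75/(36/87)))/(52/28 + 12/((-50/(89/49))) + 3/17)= -15098125/133088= -113.44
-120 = -120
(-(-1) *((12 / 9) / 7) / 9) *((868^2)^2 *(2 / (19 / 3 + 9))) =324370127872 / 207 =1567005448.66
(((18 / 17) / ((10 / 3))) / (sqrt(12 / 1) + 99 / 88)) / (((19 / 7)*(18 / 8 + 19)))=-18144 / 31435975 + 32256*sqrt(3) / 31435975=0.00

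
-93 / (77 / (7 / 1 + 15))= -186 / 7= -26.57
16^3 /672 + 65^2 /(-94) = -76693 /1974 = -38.85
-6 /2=-3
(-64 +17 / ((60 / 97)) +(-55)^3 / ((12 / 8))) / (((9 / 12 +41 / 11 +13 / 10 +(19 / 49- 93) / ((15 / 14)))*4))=512603707 / 1490612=343.89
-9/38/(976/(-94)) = 423/18544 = 0.02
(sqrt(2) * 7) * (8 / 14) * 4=22.63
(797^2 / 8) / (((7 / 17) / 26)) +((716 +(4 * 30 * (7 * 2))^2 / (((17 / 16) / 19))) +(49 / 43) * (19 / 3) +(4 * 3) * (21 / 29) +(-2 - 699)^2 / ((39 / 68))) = 434761755780123 / 7716436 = 56342300.48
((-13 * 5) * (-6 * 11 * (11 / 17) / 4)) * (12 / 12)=23595 / 34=693.97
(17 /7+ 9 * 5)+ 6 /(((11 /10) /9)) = 7432 /77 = 96.52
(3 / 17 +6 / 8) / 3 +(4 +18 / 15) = 1873 / 340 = 5.51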